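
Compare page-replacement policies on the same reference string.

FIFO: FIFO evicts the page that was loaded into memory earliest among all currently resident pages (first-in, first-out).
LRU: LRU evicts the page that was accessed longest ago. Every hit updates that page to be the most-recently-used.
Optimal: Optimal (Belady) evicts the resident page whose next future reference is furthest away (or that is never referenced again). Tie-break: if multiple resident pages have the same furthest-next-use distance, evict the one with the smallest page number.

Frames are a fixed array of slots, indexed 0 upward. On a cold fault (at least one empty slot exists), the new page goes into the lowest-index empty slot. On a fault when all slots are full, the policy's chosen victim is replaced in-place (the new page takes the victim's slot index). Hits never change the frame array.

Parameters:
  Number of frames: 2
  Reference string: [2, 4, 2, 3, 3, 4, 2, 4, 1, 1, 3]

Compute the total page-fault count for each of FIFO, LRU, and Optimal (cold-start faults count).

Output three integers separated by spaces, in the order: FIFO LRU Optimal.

--- FIFO ---
  step 0: ref 2 -> FAULT, frames=[2,-] (faults so far: 1)
  step 1: ref 4 -> FAULT, frames=[2,4] (faults so far: 2)
  step 2: ref 2 -> HIT, frames=[2,4] (faults so far: 2)
  step 3: ref 3 -> FAULT, evict 2, frames=[3,4] (faults so far: 3)
  step 4: ref 3 -> HIT, frames=[3,4] (faults so far: 3)
  step 5: ref 4 -> HIT, frames=[3,4] (faults so far: 3)
  step 6: ref 2 -> FAULT, evict 4, frames=[3,2] (faults so far: 4)
  step 7: ref 4 -> FAULT, evict 3, frames=[4,2] (faults so far: 5)
  step 8: ref 1 -> FAULT, evict 2, frames=[4,1] (faults so far: 6)
  step 9: ref 1 -> HIT, frames=[4,1] (faults so far: 6)
  step 10: ref 3 -> FAULT, evict 4, frames=[3,1] (faults so far: 7)
  FIFO total faults: 7
--- LRU ---
  step 0: ref 2 -> FAULT, frames=[2,-] (faults so far: 1)
  step 1: ref 4 -> FAULT, frames=[2,4] (faults so far: 2)
  step 2: ref 2 -> HIT, frames=[2,4] (faults so far: 2)
  step 3: ref 3 -> FAULT, evict 4, frames=[2,3] (faults so far: 3)
  step 4: ref 3 -> HIT, frames=[2,3] (faults so far: 3)
  step 5: ref 4 -> FAULT, evict 2, frames=[4,3] (faults so far: 4)
  step 6: ref 2 -> FAULT, evict 3, frames=[4,2] (faults so far: 5)
  step 7: ref 4 -> HIT, frames=[4,2] (faults so far: 5)
  step 8: ref 1 -> FAULT, evict 2, frames=[4,1] (faults so far: 6)
  step 9: ref 1 -> HIT, frames=[4,1] (faults so far: 6)
  step 10: ref 3 -> FAULT, evict 4, frames=[3,1] (faults so far: 7)
  LRU total faults: 7
--- Optimal ---
  step 0: ref 2 -> FAULT, frames=[2,-] (faults so far: 1)
  step 1: ref 4 -> FAULT, frames=[2,4] (faults so far: 2)
  step 2: ref 2 -> HIT, frames=[2,4] (faults so far: 2)
  step 3: ref 3 -> FAULT, evict 2, frames=[3,4] (faults so far: 3)
  step 4: ref 3 -> HIT, frames=[3,4] (faults so far: 3)
  step 5: ref 4 -> HIT, frames=[3,4] (faults so far: 3)
  step 6: ref 2 -> FAULT, evict 3, frames=[2,4] (faults so far: 4)
  step 7: ref 4 -> HIT, frames=[2,4] (faults so far: 4)
  step 8: ref 1 -> FAULT, evict 2, frames=[1,4] (faults so far: 5)
  step 9: ref 1 -> HIT, frames=[1,4] (faults so far: 5)
  step 10: ref 3 -> FAULT, evict 1, frames=[3,4] (faults so far: 6)
  Optimal total faults: 6

Answer: 7 7 6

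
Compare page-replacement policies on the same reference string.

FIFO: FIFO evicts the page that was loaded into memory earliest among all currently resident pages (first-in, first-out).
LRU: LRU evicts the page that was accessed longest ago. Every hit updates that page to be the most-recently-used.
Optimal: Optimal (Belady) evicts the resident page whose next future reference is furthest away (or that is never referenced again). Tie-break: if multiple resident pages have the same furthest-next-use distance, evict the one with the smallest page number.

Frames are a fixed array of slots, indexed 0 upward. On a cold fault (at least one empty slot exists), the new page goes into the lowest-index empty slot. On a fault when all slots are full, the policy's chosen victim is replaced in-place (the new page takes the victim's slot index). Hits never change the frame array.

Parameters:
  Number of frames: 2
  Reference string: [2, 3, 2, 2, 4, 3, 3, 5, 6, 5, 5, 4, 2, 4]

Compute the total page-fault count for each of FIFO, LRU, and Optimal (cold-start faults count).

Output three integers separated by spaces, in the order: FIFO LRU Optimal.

--- FIFO ---
  step 0: ref 2 -> FAULT, frames=[2,-] (faults so far: 1)
  step 1: ref 3 -> FAULT, frames=[2,3] (faults so far: 2)
  step 2: ref 2 -> HIT, frames=[2,3] (faults so far: 2)
  step 3: ref 2 -> HIT, frames=[2,3] (faults so far: 2)
  step 4: ref 4 -> FAULT, evict 2, frames=[4,3] (faults so far: 3)
  step 5: ref 3 -> HIT, frames=[4,3] (faults so far: 3)
  step 6: ref 3 -> HIT, frames=[4,3] (faults so far: 3)
  step 7: ref 5 -> FAULT, evict 3, frames=[4,5] (faults so far: 4)
  step 8: ref 6 -> FAULT, evict 4, frames=[6,5] (faults so far: 5)
  step 9: ref 5 -> HIT, frames=[6,5] (faults so far: 5)
  step 10: ref 5 -> HIT, frames=[6,5] (faults so far: 5)
  step 11: ref 4 -> FAULT, evict 5, frames=[6,4] (faults so far: 6)
  step 12: ref 2 -> FAULT, evict 6, frames=[2,4] (faults so far: 7)
  step 13: ref 4 -> HIT, frames=[2,4] (faults so far: 7)
  FIFO total faults: 7
--- LRU ---
  step 0: ref 2 -> FAULT, frames=[2,-] (faults so far: 1)
  step 1: ref 3 -> FAULT, frames=[2,3] (faults so far: 2)
  step 2: ref 2 -> HIT, frames=[2,3] (faults so far: 2)
  step 3: ref 2 -> HIT, frames=[2,3] (faults so far: 2)
  step 4: ref 4 -> FAULT, evict 3, frames=[2,4] (faults so far: 3)
  step 5: ref 3 -> FAULT, evict 2, frames=[3,4] (faults so far: 4)
  step 6: ref 3 -> HIT, frames=[3,4] (faults so far: 4)
  step 7: ref 5 -> FAULT, evict 4, frames=[3,5] (faults so far: 5)
  step 8: ref 6 -> FAULT, evict 3, frames=[6,5] (faults so far: 6)
  step 9: ref 5 -> HIT, frames=[6,5] (faults so far: 6)
  step 10: ref 5 -> HIT, frames=[6,5] (faults so far: 6)
  step 11: ref 4 -> FAULT, evict 6, frames=[4,5] (faults so far: 7)
  step 12: ref 2 -> FAULT, evict 5, frames=[4,2] (faults so far: 8)
  step 13: ref 4 -> HIT, frames=[4,2] (faults so far: 8)
  LRU total faults: 8
--- Optimal ---
  step 0: ref 2 -> FAULT, frames=[2,-] (faults so far: 1)
  step 1: ref 3 -> FAULT, frames=[2,3] (faults so far: 2)
  step 2: ref 2 -> HIT, frames=[2,3] (faults so far: 2)
  step 3: ref 2 -> HIT, frames=[2,3] (faults so far: 2)
  step 4: ref 4 -> FAULT, evict 2, frames=[4,3] (faults so far: 3)
  step 5: ref 3 -> HIT, frames=[4,3] (faults so far: 3)
  step 6: ref 3 -> HIT, frames=[4,3] (faults so far: 3)
  step 7: ref 5 -> FAULT, evict 3, frames=[4,5] (faults so far: 4)
  step 8: ref 6 -> FAULT, evict 4, frames=[6,5] (faults so far: 5)
  step 9: ref 5 -> HIT, frames=[6,5] (faults so far: 5)
  step 10: ref 5 -> HIT, frames=[6,5] (faults so far: 5)
  step 11: ref 4 -> FAULT, evict 5, frames=[6,4] (faults so far: 6)
  step 12: ref 2 -> FAULT, evict 6, frames=[2,4] (faults so far: 7)
  step 13: ref 4 -> HIT, frames=[2,4] (faults so far: 7)
  Optimal total faults: 7

Answer: 7 8 7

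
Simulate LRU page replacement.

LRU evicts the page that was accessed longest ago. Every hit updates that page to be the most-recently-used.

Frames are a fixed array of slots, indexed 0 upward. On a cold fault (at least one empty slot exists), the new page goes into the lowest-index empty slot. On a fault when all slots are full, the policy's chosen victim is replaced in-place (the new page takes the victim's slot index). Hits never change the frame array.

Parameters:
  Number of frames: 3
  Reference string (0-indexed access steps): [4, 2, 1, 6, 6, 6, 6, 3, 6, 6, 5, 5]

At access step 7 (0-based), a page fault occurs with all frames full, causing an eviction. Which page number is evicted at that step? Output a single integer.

Step 0: ref 4 -> FAULT, frames=[4,-,-]
Step 1: ref 2 -> FAULT, frames=[4,2,-]
Step 2: ref 1 -> FAULT, frames=[4,2,1]
Step 3: ref 6 -> FAULT, evict 4, frames=[6,2,1]
Step 4: ref 6 -> HIT, frames=[6,2,1]
Step 5: ref 6 -> HIT, frames=[6,2,1]
Step 6: ref 6 -> HIT, frames=[6,2,1]
Step 7: ref 3 -> FAULT, evict 2, frames=[6,3,1]
At step 7: evicted page 2

Answer: 2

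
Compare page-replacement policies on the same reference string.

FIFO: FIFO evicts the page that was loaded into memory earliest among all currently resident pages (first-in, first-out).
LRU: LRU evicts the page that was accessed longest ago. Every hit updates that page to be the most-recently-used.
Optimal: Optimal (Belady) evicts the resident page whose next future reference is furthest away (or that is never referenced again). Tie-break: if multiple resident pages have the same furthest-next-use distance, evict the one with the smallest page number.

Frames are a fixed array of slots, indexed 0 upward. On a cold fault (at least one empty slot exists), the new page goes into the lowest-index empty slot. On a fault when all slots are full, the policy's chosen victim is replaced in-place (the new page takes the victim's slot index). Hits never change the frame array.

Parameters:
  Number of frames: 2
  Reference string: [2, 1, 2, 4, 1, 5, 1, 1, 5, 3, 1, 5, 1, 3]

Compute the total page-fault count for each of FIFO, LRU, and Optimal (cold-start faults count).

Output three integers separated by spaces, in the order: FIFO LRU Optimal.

Answer: 9 9 7

Derivation:
--- FIFO ---
  step 0: ref 2 -> FAULT, frames=[2,-] (faults so far: 1)
  step 1: ref 1 -> FAULT, frames=[2,1] (faults so far: 2)
  step 2: ref 2 -> HIT, frames=[2,1] (faults so far: 2)
  step 3: ref 4 -> FAULT, evict 2, frames=[4,1] (faults so far: 3)
  step 4: ref 1 -> HIT, frames=[4,1] (faults so far: 3)
  step 5: ref 5 -> FAULT, evict 1, frames=[4,5] (faults so far: 4)
  step 6: ref 1 -> FAULT, evict 4, frames=[1,5] (faults so far: 5)
  step 7: ref 1 -> HIT, frames=[1,5] (faults so far: 5)
  step 8: ref 5 -> HIT, frames=[1,5] (faults so far: 5)
  step 9: ref 3 -> FAULT, evict 5, frames=[1,3] (faults so far: 6)
  step 10: ref 1 -> HIT, frames=[1,3] (faults so far: 6)
  step 11: ref 5 -> FAULT, evict 1, frames=[5,3] (faults so far: 7)
  step 12: ref 1 -> FAULT, evict 3, frames=[5,1] (faults so far: 8)
  step 13: ref 3 -> FAULT, evict 5, frames=[3,1] (faults so far: 9)
  FIFO total faults: 9
--- LRU ---
  step 0: ref 2 -> FAULT, frames=[2,-] (faults so far: 1)
  step 1: ref 1 -> FAULT, frames=[2,1] (faults so far: 2)
  step 2: ref 2 -> HIT, frames=[2,1] (faults so far: 2)
  step 3: ref 4 -> FAULT, evict 1, frames=[2,4] (faults so far: 3)
  step 4: ref 1 -> FAULT, evict 2, frames=[1,4] (faults so far: 4)
  step 5: ref 5 -> FAULT, evict 4, frames=[1,5] (faults so far: 5)
  step 6: ref 1 -> HIT, frames=[1,5] (faults so far: 5)
  step 7: ref 1 -> HIT, frames=[1,5] (faults so far: 5)
  step 8: ref 5 -> HIT, frames=[1,5] (faults so far: 5)
  step 9: ref 3 -> FAULT, evict 1, frames=[3,5] (faults so far: 6)
  step 10: ref 1 -> FAULT, evict 5, frames=[3,1] (faults so far: 7)
  step 11: ref 5 -> FAULT, evict 3, frames=[5,1] (faults so far: 8)
  step 12: ref 1 -> HIT, frames=[5,1] (faults so far: 8)
  step 13: ref 3 -> FAULT, evict 5, frames=[3,1] (faults so far: 9)
  LRU total faults: 9
--- Optimal ---
  step 0: ref 2 -> FAULT, frames=[2,-] (faults so far: 1)
  step 1: ref 1 -> FAULT, frames=[2,1] (faults so far: 2)
  step 2: ref 2 -> HIT, frames=[2,1] (faults so far: 2)
  step 3: ref 4 -> FAULT, evict 2, frames=[4,1] (faults so far: 3)
  step 4: ref 1 -> HIT, frames=[4,1] (faults so far: 3)
  step 5: ref 5 -> FAULT, evict 4, frames=[5,1] (faults so far: 4)
  step 6: ref 1 -> HIT, frames=[5,1] (faults so far: 4)
  step 7: ref 1 -> HIT, frames=[5,1] (faults so far: 4)
  step 8: ref 5 -> HIT, frames=[5,1] (faults so far: 4)
  step 9: ref 3 -> FAULT, evict 5, frames=[3,1] (faults so far: 5)
  step 10: ref 1 -> HIT, frames=[3,1] (faults so far: 5)
  step 11: ref 5 -> FAULT, evict 3, frames=[5,1] (faults so far: 6)
  step 12: ref 1 -> HIT, frames=[5,1] (faults so far: 6)
  step 13: ref 3 -> FAULT, evict 1, frames=[5,3] (faults so far: 7)
  Optimal total faults: 7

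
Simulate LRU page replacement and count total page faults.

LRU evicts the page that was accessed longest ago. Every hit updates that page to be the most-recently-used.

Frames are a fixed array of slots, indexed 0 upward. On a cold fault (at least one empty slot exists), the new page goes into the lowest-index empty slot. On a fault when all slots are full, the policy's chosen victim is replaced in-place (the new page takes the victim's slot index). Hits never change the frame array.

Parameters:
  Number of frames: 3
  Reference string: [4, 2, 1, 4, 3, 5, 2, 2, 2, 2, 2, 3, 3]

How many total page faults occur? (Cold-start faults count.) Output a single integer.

Answer: 6

Derivation:
Step 0: ref 4 → FAULT, frames=[4,-,-]
Step 1: ref 2 → FAULT, frames=[4,2,-]
Step 2: ref 1 → FAULT, frames=[4,2,1]
Step 3: ref 4 → HIT, frames=[4,2,1]
Step 4: ref 3 → FAULT (evict 2), frames=[4,3,1]
Step 5: ref 5 → FAULT (evict 1), frames=[4,3,5]
Step 6: ref 2 → FAULT (evict 4), frames=[2,3,5]
Step 7: ref 2 → HIT, frames=[2,3,5]
Step 8: ref 2 → HIT, frames=[2,3,5]
Step 9: ref 2 → HIT, frames=[2,3,5]
Step 10: ref 2 → HIT, frames=[2,3,5]
Step 11: ref 3 → HIT, frames=[2,3,5]
Step 12: ref 3 → HIT, frames=[2,3,5]
Total faults: 6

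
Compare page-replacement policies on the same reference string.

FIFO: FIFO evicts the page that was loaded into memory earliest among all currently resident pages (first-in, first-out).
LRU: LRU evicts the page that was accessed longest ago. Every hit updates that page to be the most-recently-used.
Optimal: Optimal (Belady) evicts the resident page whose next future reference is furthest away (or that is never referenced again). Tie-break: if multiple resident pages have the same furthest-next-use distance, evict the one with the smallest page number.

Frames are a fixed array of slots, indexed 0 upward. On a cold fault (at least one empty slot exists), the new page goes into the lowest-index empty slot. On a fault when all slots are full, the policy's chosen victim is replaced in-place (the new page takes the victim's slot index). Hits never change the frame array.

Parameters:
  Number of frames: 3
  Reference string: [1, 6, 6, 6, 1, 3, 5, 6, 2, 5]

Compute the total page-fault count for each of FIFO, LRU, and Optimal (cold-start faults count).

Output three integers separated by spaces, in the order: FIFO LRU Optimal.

--- FIFO ---
  step 0: ref 1 -> FAULT, frames=[1,-,-] (faults so far: 1)
  step 1: ref 6 -> FAULT, frames=[1,6,-] (faults so far: 2)
  step 2: ref 6 -> HIT, frames=[1,6,-] (faults so far: 2)
  step 3: ref 6 -> HIT, frames=[1,6,-] (faults so far: 2)
  step 4: ref 1 -> HIT, frames=[1,6,-] (faults so far: 2)
  step 5: ref 3 -> FAULT, frames=[1,6,3] (faults so far: 3)
  step 6: ref 5 -> FAULT, evict 1, frames=[5,6,3] (faults so far: 4)
  step 7: ref 6 -> HIT, frames=[5,6,3] (faults so far: 4)
  step 8: ref 2 -> FAULT, evict 6, frames=[5,2,3] (faults so far: 5)
  step 9: ref 5 -> HIT, frames=[5,2,3] (faults so far: 5)
  FIFO total faults: 5
--- LRU ---
  step 0: ref 1 -> FAULT, frames=[1,-,-] (faults so far: 1)
  step 1: ref 6 -> FAULT, frames=[1,6,-] (faults so far: 2)
  step 2: ref 6 -> HIT, frames=[1,6,-] (faults so far: 2)
  step 3: ref 6 -> HIT, frames=[1,6,-] (faults so far: 2)
  step 4: ref 1 -> HIT, frames=[1,6,-] (faults so far: 2)
  step 5: ref 3 -> FAULT, frames=[1,6,3] (faults so far: 3)
  step 6: ref 5 -> FAULT, evict 6, frames=[1,5,3] (faults so far: 4)
  step 7: ref 6 -> FAULT, evict 1, frames=[6,5,3] (faults so far: 5)
  step 8: ref 2 -> FAULT, evict 3, frames=[6,5,2] (faults so far: 6)
  step 9: ref 5 -> HIT, frames=[6,5,2] (faults so far: 6)
  LRU total faults: 6
--- Optimal ---
  step 0: ref 1 -> FAULT, frames=[1,-,-] (faults so far: 1)
  step 1: ref 6 -> FAULT, frames=[1,6,-] (faults so far: 2)
  step 2: ref 6 -> HIT, frames=[1,6,-] (faults so far: 2)
  step 3: ref 6 -> HIT, frames=[1,6,-] (faults so far: 2)
  step 4: ref 1 -> HIT, frames=[1,6,-] (faults so far: 2)
  step 5: ref 3 -> FAULT, frames=[1,6,3] (faults so far: 3)
  step 6: ref 5 -> FAULT, evict 1, frames=[5,6,3] (faults so far: 4)
  step 7: ref 6 -> HIT, frames=[5,6,3] (faults so far: 4)
  step 8: ref 2 -> FAULT, evict 3, frames=[5,6,2] (faults so far: 5)
  step 9: ref 5 -> HIT, frames=[5,6,2] (faults so far: 5)
  Optimal total faults: 5

Answer: 5 6 5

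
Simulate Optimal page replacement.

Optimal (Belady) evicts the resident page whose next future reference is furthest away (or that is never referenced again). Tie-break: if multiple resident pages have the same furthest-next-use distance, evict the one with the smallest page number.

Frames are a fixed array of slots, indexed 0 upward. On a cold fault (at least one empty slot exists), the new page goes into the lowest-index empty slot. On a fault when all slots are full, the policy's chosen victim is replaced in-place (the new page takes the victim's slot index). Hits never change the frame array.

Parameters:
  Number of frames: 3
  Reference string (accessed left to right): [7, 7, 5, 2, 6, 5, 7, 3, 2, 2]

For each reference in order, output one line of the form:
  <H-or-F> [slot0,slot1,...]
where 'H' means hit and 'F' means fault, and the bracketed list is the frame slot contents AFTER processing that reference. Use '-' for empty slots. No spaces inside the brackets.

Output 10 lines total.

F [7,-,-]
H [7,-,-]
F [7,5,-]
F [7,5,2]
F [7,5,6]
H [7,5,6]
H [7,5,6]
F [7,3,6]
F [7,2,6]
H [7,2,6]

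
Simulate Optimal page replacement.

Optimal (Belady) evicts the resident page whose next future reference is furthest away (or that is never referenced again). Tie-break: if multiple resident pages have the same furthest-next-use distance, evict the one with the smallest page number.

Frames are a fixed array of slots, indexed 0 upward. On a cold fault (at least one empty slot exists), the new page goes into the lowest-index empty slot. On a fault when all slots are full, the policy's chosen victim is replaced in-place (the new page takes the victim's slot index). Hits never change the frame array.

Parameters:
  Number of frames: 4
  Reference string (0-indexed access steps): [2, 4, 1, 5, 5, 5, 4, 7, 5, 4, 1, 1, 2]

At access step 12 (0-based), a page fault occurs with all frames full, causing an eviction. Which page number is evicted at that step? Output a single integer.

Answer: 1

Derivation:
Step 0: ref 2 -> FAULT, frames=[2,-,-,-]
Step 1: ref 4 -> FAULT, frames=[2,4,-,-]
Step 2: ref 1 -> FAULT, frames=[2,4,1,-]
Step 3: ref 5 -> FAULT, frames=[2,4,1,5]
Step 4: ref 5 -> HIT, frames=[2,4,1,5]
Step 5: ref 5 -> HIT, frames=[2,4,1,5]
Step 6: ref 4 -> HIT, frames=[2,4,1,5]
Step 7: ref 7 -> FAULT, evict 2, frames=[7,4,1,5]
Step 8: ref 5 -> HIT, frames=[7,4,1,5]
Step 9: ref 4 -> HIT, frames=[7,4,1,5]
Step 10: ref 1 -> HIT, frames=[7,4,1,5]
Step 11: ref 1 -> HIT, frames=[7,4,1,5]
Step 12: ref 2 -> FAULT, evict 1, frames=[7,4,2,5]
At step 12: evicted page 1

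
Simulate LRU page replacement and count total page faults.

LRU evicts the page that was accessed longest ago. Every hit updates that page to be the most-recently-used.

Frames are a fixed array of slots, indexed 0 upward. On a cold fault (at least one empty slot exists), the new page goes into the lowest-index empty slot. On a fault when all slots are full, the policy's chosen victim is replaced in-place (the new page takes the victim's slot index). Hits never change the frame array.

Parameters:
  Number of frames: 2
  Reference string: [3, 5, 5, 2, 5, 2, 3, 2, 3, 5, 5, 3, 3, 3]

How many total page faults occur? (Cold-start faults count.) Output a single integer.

Answer: 5

Derivation:
Step 0: ref 3 → FAULT, frames=[3,-]
Step 1: ref 5 → FAULT, frames=[3,5]
Step 2: ref 5 → HIT, frames=[3,5]
Step 3: ref 2 → FAULT (evict 3), frames=[2,5]
Step 4: ref 5 → HIT, frames=[2,5]
Step 5: ref 2 → HIT, frames=[2,5]
Step 6: ref 3 → FAULT (evict 5), frames=[2,3]
Step 7: ref 2 → HIT, frames=[2,3]
Step 8: ref 3 → HIT, frames=[2,3]
Step 9: ref 5 → FAULT (evict 2), frames=[5,3]
Step 10: ref 5 → HIT, frames=[5,3]
Step 11: ref 3 → HIT, frames=[5,3]
Step 12: ref 3 → HIT, frames=[5,3]
Step 13: ref 3 → HIT, frames=[5,3]
Total faults: 5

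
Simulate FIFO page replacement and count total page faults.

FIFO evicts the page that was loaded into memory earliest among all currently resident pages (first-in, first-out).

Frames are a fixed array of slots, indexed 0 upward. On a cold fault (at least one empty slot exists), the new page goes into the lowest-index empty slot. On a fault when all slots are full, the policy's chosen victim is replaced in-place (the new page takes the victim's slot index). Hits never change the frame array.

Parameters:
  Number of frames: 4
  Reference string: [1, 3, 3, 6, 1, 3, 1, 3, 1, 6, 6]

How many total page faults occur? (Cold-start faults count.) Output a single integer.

Step 0: ref 1 → FAULT, frames=[1,-,-,-]
Step 1: ref 3 → FAULT, frames=[1,3,-,-]
Step 2: ref 3 → HIT, frames=[1,3,-,-]
Step 3: ref 6 → FAULT, frames=[1,3,6,-]
Step 4: ref 1 → HIT, frames=[1,3,6,-]
Step 5: ref 3 → HIT, frames=[1,3,6,-]
Step 6: ref 1 → HIT, frames=[1,3,6,-]
Step 7: ref 3 → HIT, frames=[1,3,6,-]
Step 8: ref 1 → HIT, frames=[1,3,6,-]
Step 9: ref 6 → HIT, frames=[1,3,6,-]
Step 10: ref 6 → HIT, frames=[1,3,6,-]
Total faults: 3

Answer: 3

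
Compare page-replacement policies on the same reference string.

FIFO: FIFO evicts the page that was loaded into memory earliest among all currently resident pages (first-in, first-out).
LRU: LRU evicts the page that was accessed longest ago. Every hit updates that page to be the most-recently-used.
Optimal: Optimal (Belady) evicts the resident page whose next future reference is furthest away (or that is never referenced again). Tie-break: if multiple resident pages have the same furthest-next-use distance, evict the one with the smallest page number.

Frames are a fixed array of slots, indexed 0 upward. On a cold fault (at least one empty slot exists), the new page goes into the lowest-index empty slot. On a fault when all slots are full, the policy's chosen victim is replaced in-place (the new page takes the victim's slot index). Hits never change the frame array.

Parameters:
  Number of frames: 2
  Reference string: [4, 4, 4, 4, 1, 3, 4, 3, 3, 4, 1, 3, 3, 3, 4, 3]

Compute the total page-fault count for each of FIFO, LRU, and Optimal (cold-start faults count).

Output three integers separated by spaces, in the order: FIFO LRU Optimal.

--- FIFO ---
  step 0: ref 4 -> FAULT, frames=[4,-] (faults so far: 1)
  step 1: ref 4 -> HIT, frames=[4,-] (faults so far: 1)
  step 2: ref 4 -> HIT, frames=[4,-] (faults so far: 1)
  step 3: ref 4 -> HIT, frames=[4,-] (faults so far: 1)
  step 4: ref 1 -> FAULT, frames=[4,1] (faults so far: 2)
  step 5: ref 3 -> FAULT, evict 4, frames=[3,1] (faults so far: 3)
  step 6: ref 4 -> FAULT, evict 1, frames=[3,4] (faults so far: 4)
  step 7: ref 3 -> HIT, frames=[3,4] (faults so far: 4)
  step 8: ref 3 -> HIT, frames=[3,4] (faults so far: 4)
  step 9: ref 4 -> HIT, frames=[3,4] (faults so far: 4)
  step 10: ref 1 -> FAULT, evict 3, frames=[1,4] (faults so far: 5)
  step 11: ref 3 -> FAULT, evict 4, frames=[1,3] (faults so far: 6)
  step 12: ref 3 -> HIT, frames=[1,3] (faults so far: 6)
  step 13: ref 3 -> HIT, frames=[1,3] (faults so far: 6)
  step 14: ref 4 -> FAULT, evict 1, frames=[4,3] (faults so far: 7)
  step 15: ref 3 -> HIT, frames=[4,3] (faults so far: 7)
  FIFO total faults: 7
--- LRU ---
  step 0: ref 4 -> FAULT, frames=[4,-] (faults so far: 1)
  step 1: ref 4 -> HIT, frames=[4,-] (faults so far: 1)
  step 2: ref 4 -> HIT, frames=[4,-] (faults so far: 1)
  step 3: ref 4 -> HIT, frames=[4,-] (faults so far: 1)
  step 4: ref 1 -> FAULT, frames=[4,1] (faults so far: 2)
  step 5: ref 3 -> FAULT, evict 4, frames=[3,1] (faults so far: 3)
  step 6: ref 4 -> FAULT, evict 1, frames=[3,4] (faults so far: 4)
  step 7: ref 3 -> HIT, frames=[3,4] (faults so far: 4)
  step 8: ref 3 -> HIT, frames=[3,4] (faults so far: 4)
  step 9: ref 4 -> HIT, frames=[3,4] (faults so far: 4)
  step 10: ref 1 -> FAULT, evict 3, frames=[1,4] (faults so far: 5)
  step 11: ref 3 -> FAULT, evict 4, frames=[1,3] (faults so far: 6)
  step 12: ref 3 -> HIT, frames=[1,3] (faults so far: 6)
  step 13: ref 3 -> HIT, frames=[1,3] (faults so far: 6)
  step 14: ref 4 -> FAULT, evict 1, frames=[4,3] (faults so far: 7)
  step 15: ref 3 -> HIT, frames=[4,3] (faults so far: 7)
  LRU total faults: 7
--- Optimal ---
  step 0: ref 4 -> FAULT, frames=[4,-] (faults so far: 1)
  step 1: ref 4 -> HIT, frames=[4,-] (faults so far: 1)
  step 2: ref 4 -> HIT, frames=[4,-] (faults so far: 1)
  step 3: ref 4 -> HIT, frames=[4,-] (faults so far: 1)
  step 4: ref 1 -> FAULT, frames=[4,1] (faults so far: 2)
  step 5: ref 3 -> FAULT, evict 1, frames=[4,3] (faults so far: 3)
  step 6: ref 4 -> HIT, frames=[4,3] (faults so far: 3)
  step 7: ref 3 -> HIT, frames=[4,3] (faults so far: 3)
  step 8: ref 3 -> HIT, frames=[4,3] (faults so far: 3)
  step 9: ref 4 -> HIT, frames=[4,3] (faults so far: 3)
  step 10: ref 1 -> FAULT, evict 4, frames=[1,3] (faults so far: 4)
  step 11: ref 3 -> HIT, frames=[1,3] (faults so far: 4)
  step 12: ref 3 -> HIT, frames=[1,3] (faults so far: 4)
  step 13: ref 3 -> HIT, frames=[1,3] (faults so far: 4)
  step 14: ref 4 -> FAULT, evict 1, frames=[4,3] (faults so far: 5)
  step 15: ref 3 -> HIT, frames=[4,3] (faults so far: 5)
  Optimal total faults: 5

Answer: 7 7 5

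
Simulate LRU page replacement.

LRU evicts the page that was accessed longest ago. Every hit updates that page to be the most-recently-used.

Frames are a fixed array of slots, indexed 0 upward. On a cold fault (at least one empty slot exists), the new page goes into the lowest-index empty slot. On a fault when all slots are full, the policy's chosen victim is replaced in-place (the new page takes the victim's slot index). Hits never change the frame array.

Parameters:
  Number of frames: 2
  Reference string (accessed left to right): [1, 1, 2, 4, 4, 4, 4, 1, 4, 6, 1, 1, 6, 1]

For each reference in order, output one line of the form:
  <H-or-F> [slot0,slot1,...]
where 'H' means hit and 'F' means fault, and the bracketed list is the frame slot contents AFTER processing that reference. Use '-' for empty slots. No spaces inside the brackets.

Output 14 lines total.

F [1,-]
H [1,-]
F [1,2]
F [4,2]
H [4,2]
H [4,2]
H [4,2]
F [4,1]
H [4,1]
F [4,6]
F [1,6]
H [1,6]
H [1,6]
H [1,6]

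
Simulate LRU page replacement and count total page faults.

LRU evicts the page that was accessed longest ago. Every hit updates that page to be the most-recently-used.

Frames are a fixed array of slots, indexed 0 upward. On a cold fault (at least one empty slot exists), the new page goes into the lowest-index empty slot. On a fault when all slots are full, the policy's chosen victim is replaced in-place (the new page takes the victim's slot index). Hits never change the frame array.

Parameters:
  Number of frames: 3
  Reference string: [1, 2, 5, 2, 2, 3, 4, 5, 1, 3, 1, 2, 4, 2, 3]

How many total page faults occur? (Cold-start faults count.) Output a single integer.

Answer: 11

Derivation:
Step 0: ref 1 → FAULT, frames=[1,-,-]
Step 1: ref 2 → FAULT, frames=[1,2,-]
Step 2: ref 5 → FAULT, frames=[1,2,5]
Step 3: ref 2 → HIT, frames=[1,2,5]
Step 4: ref 2 → HIT, frames=[1,2,5]
Step 5: ref 3 → FAULT (evict 1), frames=[3,2,5]
Step 6: ref 4 → FAULT (evict 5), frames=[3,2,4]
Step 7: ref 5 → FAULT (evict 2), frames=[3,5,4]
Step 8: ref 1 → FAULT (evict 3), frames=[1,5,4]
Step 9: ref 3 → FAULT (evict 4), frames=[1,5,3]
Step 10: ref 1 → HIT, frames=[1,5,3]
Step 11: ref 2 → FAULT (evict 5), frames=[1,2,3]
Step 12: ref 4 → FAULT (evict 3), frames=[1,2,4]
Step 13: ref 2 → HIT, frames=[1,2,4]
Step 14: ref 3 → FAULT (evict 1), frames=[3,2,4]
Total faults: 11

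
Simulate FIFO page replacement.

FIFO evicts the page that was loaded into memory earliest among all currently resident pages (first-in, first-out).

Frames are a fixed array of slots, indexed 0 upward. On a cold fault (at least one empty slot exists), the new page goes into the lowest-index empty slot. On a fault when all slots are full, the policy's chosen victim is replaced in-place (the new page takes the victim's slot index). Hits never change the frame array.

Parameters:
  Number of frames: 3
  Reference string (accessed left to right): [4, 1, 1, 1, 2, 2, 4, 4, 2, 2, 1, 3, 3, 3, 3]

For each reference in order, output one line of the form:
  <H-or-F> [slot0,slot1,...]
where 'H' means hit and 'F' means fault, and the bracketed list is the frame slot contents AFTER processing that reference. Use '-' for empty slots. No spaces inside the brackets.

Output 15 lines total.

F [4,-,-]
F [4,1,-]
H [4,1,-]
H [4,1,-]
F [4,1,2]
H [4,1,2]
H [4,1,2]
H [4,1,2]
H [4,1,2]
H [4,1,2]
H [4,1,2]
F [3,1,2]
H [3,1,2]
H [3,1,2]
H [3,1,2]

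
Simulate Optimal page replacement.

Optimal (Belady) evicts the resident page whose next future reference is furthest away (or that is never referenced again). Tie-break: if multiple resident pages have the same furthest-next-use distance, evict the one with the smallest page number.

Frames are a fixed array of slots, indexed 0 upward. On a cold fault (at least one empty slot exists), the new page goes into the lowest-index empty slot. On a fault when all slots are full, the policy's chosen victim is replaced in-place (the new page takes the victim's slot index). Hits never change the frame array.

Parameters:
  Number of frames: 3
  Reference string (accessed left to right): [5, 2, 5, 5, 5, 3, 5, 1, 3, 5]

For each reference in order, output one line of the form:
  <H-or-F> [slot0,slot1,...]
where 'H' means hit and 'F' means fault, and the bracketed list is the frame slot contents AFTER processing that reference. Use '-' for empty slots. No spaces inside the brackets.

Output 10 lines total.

F [5,-,-]
F [5,2,-]
H [5,2,-]
H [5,2,-]
H [5,2,-]
F [5,2,3]
H [5,2,3]
F [5,1,3]
H [5,1,3]
H [5,1,3]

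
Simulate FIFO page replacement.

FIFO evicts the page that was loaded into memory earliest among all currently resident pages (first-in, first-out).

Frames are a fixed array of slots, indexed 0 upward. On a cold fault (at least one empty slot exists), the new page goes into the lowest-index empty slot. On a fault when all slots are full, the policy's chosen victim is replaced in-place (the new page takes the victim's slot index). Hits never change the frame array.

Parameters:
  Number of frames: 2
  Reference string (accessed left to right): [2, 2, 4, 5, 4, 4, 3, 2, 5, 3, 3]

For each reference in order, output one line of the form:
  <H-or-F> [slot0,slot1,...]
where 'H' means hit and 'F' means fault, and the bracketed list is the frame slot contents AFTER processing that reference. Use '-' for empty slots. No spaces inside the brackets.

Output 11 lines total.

F [2,-]
H [2,-]
F [2,4]
F [5,4]
H [5,4]
H [5,4]
F [5,3]
F [2,3]
F [2,5]
F [3,5]
H [3,5]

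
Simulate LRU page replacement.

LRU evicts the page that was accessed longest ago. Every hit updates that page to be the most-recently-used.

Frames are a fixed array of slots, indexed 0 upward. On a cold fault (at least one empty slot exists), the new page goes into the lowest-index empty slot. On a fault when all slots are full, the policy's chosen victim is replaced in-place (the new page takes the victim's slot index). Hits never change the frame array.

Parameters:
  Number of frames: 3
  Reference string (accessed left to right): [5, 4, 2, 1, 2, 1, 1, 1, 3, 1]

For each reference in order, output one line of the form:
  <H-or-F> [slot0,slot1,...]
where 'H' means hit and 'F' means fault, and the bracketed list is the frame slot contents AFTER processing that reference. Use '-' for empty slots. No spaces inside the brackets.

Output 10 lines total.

F [5,-,-]
F [5,4,-]
F [5,4,2]
F [1,4,2]
H [1,4,2]
H [1,4,2]
H [1,4,2]
H [1,4,2]
F [1,3,2]
H [1,3,2]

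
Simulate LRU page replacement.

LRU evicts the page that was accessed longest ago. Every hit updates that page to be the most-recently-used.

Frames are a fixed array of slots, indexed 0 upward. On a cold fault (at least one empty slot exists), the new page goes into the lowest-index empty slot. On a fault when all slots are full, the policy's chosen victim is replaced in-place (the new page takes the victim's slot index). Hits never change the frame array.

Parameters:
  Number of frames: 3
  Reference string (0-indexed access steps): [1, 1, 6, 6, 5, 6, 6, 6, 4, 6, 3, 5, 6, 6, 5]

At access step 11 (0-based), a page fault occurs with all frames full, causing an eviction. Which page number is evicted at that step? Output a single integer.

Answer: 4

Derivation:
Step 0: ref 1 -> FAULT, frames=[1,-,-]
Step 1: ref 1 -> HIT, frames=[1,-,-]
Step 2: ref 6 -> FAULT, frames=[1,6,-]
Step 3: ref 6 -> HIT, frames=[1,6,-]
Step 4: ref 5 -> FAULT, frames=[1,6,5]
Step 5: ref 6 -> HIT, frames=[1,6,5]
Step 6: ref 6 -> HIT, frames=[1,6,5]
Step 7: ref 6 -> HIT, frames=[1,6,5]
Step 8: ref 4 -> FAULT, evict 1, frames=[4,6,5]
Step 9: ref 6 -> HIT, frames=[4,6,5]
Step 10: ref 3 -> FAULT, evict 5, frames=[4,6,3]
Step 11: ref 5 -> FAULT, evict 4, frames=[5,6,3]
At step 11: evicted page 4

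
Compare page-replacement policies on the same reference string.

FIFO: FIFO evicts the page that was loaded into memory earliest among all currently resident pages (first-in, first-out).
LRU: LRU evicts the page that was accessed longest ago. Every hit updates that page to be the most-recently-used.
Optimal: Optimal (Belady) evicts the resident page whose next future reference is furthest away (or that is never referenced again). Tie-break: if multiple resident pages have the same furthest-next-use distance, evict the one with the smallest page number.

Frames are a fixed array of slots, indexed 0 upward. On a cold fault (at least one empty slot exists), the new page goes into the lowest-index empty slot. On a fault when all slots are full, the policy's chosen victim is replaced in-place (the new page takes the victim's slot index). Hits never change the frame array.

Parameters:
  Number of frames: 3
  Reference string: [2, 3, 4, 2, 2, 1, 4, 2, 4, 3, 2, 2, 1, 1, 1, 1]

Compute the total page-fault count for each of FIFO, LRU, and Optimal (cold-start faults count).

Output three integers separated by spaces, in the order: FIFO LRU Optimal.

--- FIFO ---
  step 0: ref 2 -> FAULT, frames=[2,-,-] (faults so far: 1)
  step 1: ref 3 -> FAULT, frames=[2,3,-] (faults so far: 2)
  step 2: ref 4 -> FAULT, frames=[2,3,4] (faults so far: 3)
  step 3: ref 2 -> HIT, frames=[2,3,4] (faults so far: 3)
  step 4: ref 2 -> HIT, frames=[2,3,4] (faults so far: 3)
  step 5: ref 1 -> FAULT, evict 2, frames=[1,3,4] (faults so far: 4)
  step 6: ref 4 -> HIT, frames=[1,3,4] (faults so far: 4)
  step 7: ref 2 -> FAULT, evict 3, frames=[1,2,4] (faults so far: 5)
  step 8: ref 4 -> HIT, frames=[1,2,4] (faults so far: 5)
  step 9: ref 3 -> FAULT, evict 4, frames=[1,2,3] (faults so far: 6)
  step 10: ref 2 -> HIT, frames=[1,2,3] (faults so far: 6)
  step 11: ref 2 -> HIT, frames=[1,2,3] (faults so far: 6)
  step 12: ref 1 -> HIT, frames=[1,2,3] (faults so far: 6)
  step 13: ref 1 -> HIT, frames=[1,2,3] (faults so far: 6)
  step 14: ref 1 -> HIT, frames=[1,2,3] (faults so far: 6)
  step 15: ref 1 -> HIT, frames=[1,2,3] (faults so far: 6)
  FIFO total faults: 6
--- LRU ---
  step 0: ref 2 -> FAULT, frames=[2,-,-] (faults so far: 1)
  step 1: ref 3 -> FAULT, frames=[2,3,-] (faults so far: 2)
  step 2: ref 4 -> FAULT, frames=[2,3,4] (faults so far: 3)
  step 3: ref 2 -> HIT, frames=[2,3,4] (faults so far: 3)
  step 4: ref 2 -> HIT, frames=[2,3,4] (faults so far: 3)
  step 5: ref 1 -> FAULT, evict 3, frames=[2,1,4] (faults so far: 4)
  step 6: ref 4 -> HIT, frames=[2,1,4] (faults so far: 4)
  step 7: ref 2 -> HIT, frames=[2,1,4] (faults so far: 4)
  step 8: ref 4 -> HIT, frames=[2,1,4] (faults so far: 4)
  step 9: ref 3 -> FAULT, evict 1, frames=[2,3,4] (faults so far: 5)
  step 10: ref 2 -> HIT, frames=[2,3,4] (faults so far: 5)
  step 11: ref 2 -> HIT, frames=[2,3,4] (faults so far: 5)
  step 12: ref 1 -> FAULT, evict 4, frames=[2,3,1] (faults so far: 6)
  step 13: ref 1 -> HIT, frames=[2,3,1] (faults so far: 6)
  step 14: ref 1 -> HIT, frames=[2,3,1] (faults so far: 6)
  step 15: ref 1 -> HIT, frames=[2,3,1] (faults so far: 6)
  LRU total faults: 6
--- Optimal ---
  step 0: ref 2 -> FAULT, frames=[2,-,-] (faults so far: 1)
  step 1: ref 3 -> FAULT, frames=[2,3,-] (faults so far: 2)
  step 2: ref 4 -> FAULT, frames=[2,3,4] (faults so far: 3)
  step 3: ref 2 -> HIT, frames=[2,3,4] (faults so far: 3)
  step 4: ref 2 -> HIT, frames=[2,3,4] (faults so far: 3)
  step 5: ref 1 -> FAULT, evict 3, frames=[2,1,4] (faults so far: 4)
  step 6: ref 4 -> HIT, frames=[2,1,4] (faults so far: 4)
  step 7: ref 2 -> HIT, frames=[2,1,4] (faults so far: 4)
  step 8: ref 4 -> HIT, frames=[2,1,4] (faults so far: 4)
  step 9: ref 3 -> FAULT, evict 4, frames=[2,1,3] (faults so far: 5)
  step 10: ref 2 -> HIT, frames=[2,1,3] (faults so far: 5)
  step 11: ref 2 -> HIT, frames=[2,1,3] (faults so far: 5)
  step 12: ref 1 -> HIT, frames=[2,1,3] (faults so far: 5)
  step 13: ref 1 -> HIT, frames=[2,1,3] (faults so far: 5)
  step 14: ref 1 -> HIT, frames=[2,1,3] (faults so far: 5)
  step 15: ref 1 -> HIT, frames=[2,1,3] (faults so far: 5)
  Optimal total faults: 5

Answer: 6 6 5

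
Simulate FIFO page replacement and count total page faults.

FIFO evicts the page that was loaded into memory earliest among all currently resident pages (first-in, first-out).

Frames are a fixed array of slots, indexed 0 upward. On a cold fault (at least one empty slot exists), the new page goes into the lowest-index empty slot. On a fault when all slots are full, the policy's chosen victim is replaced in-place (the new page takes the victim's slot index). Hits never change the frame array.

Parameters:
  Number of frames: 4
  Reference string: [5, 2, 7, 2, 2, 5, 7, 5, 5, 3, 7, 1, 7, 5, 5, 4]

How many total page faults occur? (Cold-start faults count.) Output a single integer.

Step 0: ref 5 → FAULT, frames=[5,-,-,-]
Step 1: ref 2 → FAULT, frames=[5,2,-,-]
Step 2: ref 7 → FAULT, frames=[5,2,7,-]
Step 3: ref 2 → HIT, frames=[5,2,7,-]
Step 4: ref 2 → HIT, frames=[5,2,7,-]
Step 5: ref 5 → HIT, frames=[5,2,7,-]
Step 6: ref 7 → HIT, frames=[5,2,7,-]
Step 7: ref 5 → HIT, frames=[5,2,7,-]
Step 8: ref 5 → HIT, frames=[5,2,7,-]
Step 9: ref 3 → FAULT, frames=[5,2,7,3]
Step 10: ref 7 → HIT, frames=[5,2,7,3]
Step 11: ref 1 → FAULT (evict 5), frames=[1,2,7,3]
Step 12: ref 7 → HIT, frames=[1,2,7,3]
Step 13: ref 5 → FAULT (evict 2), frames=[1,5,7,3]
Step 14: ref 5 → HIT, frames=[1,5,7,3]
Step 15: ref 4 → FAULT (evict 7), frames=[1,5,4,3]
Total faults: 7

Answer: 7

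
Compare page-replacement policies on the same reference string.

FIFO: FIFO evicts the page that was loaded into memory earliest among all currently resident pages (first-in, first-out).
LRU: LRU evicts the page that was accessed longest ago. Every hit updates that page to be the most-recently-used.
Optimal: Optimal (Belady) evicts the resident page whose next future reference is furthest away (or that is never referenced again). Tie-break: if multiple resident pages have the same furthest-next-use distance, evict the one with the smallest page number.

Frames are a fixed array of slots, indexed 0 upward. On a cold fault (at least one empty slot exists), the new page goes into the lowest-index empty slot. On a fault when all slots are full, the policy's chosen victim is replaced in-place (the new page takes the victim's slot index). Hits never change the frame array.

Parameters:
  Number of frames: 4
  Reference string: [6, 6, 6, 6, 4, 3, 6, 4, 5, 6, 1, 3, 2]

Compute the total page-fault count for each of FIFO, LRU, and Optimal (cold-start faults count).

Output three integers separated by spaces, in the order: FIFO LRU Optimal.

--- FIFO ---
  step 0: ref 6 -> FAULT, frames=[6,-,-,-] (faults so far: 1)
  step 1: ref 6 -> HIT, frames=[6,-,-,-] (faults so far: 1)
  step 2: ref 6 -> HIT, frames=[6,-,-,-] (faults so far: 1)
  step 3: ref 6 -> HIT, frames=[6,-,-,-] (faults so far: 1)
  step 4: ref 4 -> FAULT, frames=[6,4,-,-] (faults so far: 2)
  step 5: ref 3 -> FAULT, frames=[6,4,3,-] (faults so far: 3)
  step 6: ref 6 -> HIT, frames=[6,4,3,-] (faults so far: 3)
  step 7: ref 4 -> HIT, frames=[6,4,3,-] (faults so far: 3)
  step 8: ref 5 -> FAULT, frames=[6,4,3,5] (faults so far: 4)
  step 9: ref 6 -> HIT, frames=[6,4,3,5] (faults so far: 4)
  step 10: ref 1 -> FAULT, evict 6, frames=[1,4,3,5] (faults so far: 5)
  step 11: ref 3 -> HIT, frames=[1,4,3,5] (faults so far: 5)
  step 12: ref 2 -> FAULT, evict 4, frames=[1,2,3,5] (faults so far: 6)
  FIFO total faults: 6
--- LRU ---
  step 0: ref 6 -> FAULT, frames=[6,-,-,-] (faults so far: 1)
  step 1: ref 6 -> HIT, frames=[6,-,-,-] (faults so far: 1)
  step 2: ref 6 -> HIT, frames=[6,-,-,-] (faults so far: 1)
  step 3: ref 6 -> HIT, frames=[6,-,-,-] (faults so far: 1)
  step 4: ref 4 -> FAULT, frames=[6,4,-,-] (faults so far: 2)
  step 5: ref 3 -> FAULT, frames=[6,4,3,-] (faults so far: 3)
  step 6: ref 6 -> HIT, frames=[6,4,3,-] (faults so far: 3)
  step 7: ref 4 -> HIT, frames=[6,4,3,-] (faults so far: 3)
  step 8: ref 5 -> FAULT, frames=[6,4,3,5] (faults so far: 4)
  step 9: ref 6 -> HIT, frames=[6,4,3,5] (faults so far: 4)
  step 10: ref 1 -> FAULT, evict 3, frames=[6,4,1,5] (faults so far: 5)
  step 11: ref 3 -> FAULT, evict 4, frames=[6,3,1,5] (faults so far: 6)
  step 12: ref 2 -> FAULT, evict 5, frames=[6,3,1,2] (faults so far: 7)
  LRU total faults: 7
--- Optimal ---
  step 0: ref 6 -> FAULT, frames=[6,-,-,-] (faults so far: 1)
  step 1: ref 6 -> HIT, frames=[6,-,-,-] (faults so far: 1)
  step 2: ref 6 -> HIT, frames=[6,-,-,-] (faults so far: 1)
  step 3: ref 6 -> HIT, frames=[6,-,-,-] (faults so far: 1)
  step 4: ref 4 -> FAULT, frames=[6,4,-,-] (faults so far: 2)
  step 5: ref 3 -> FAULT, frames=[6,4,3,-] (faults so far: 3)
  step 6: ref 6 -> HIT, frames=[6,4,3,-] (faults so far: 3)
  step 7: ref 4 -> HIT, frames=[6,4,3,-] (faults so far: 3)
  step 8: ref 5 -> FAULT, frames=[6,4,3,5] (faults so far: 4)
  step 9: ref 6 -> HIT, frames=[6,4,3,5] (faults so far: 4)
  step 10: ref 1 -> FAULT, evict 4, frames=[6,1,3,5] (faults so far: 5)
  step 11: ref 3 -> HIT, frames=[6,1,3,5] (faults so far: 5)
  step 12: ref 2 -> FAULT, evict 1, frames=[6,2,3,5] (faults so far: 6)
  Optimal total faults: 6

Answer: 6 7 6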